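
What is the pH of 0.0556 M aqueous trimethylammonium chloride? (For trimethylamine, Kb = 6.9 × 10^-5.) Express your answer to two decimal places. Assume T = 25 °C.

pH = 5.55

(CH3)3NH+ is the conjugate acid of the weak base (CH3)3N.
Ka = Kw/Kb = 1.0×10^-14 / 6.9 × 10^-5 = 1.45 × 10^-10
From the ICE table, Ka = x²/(0.0556 − x) = 1.45 × 10^-10.
Assume x ≪ 0.0556: x ≈ √(1.45 × 10^-10 × 0.0556) = 2.84 × 10^-6 M
pH = −log(2.84 × 10^-6) = 5.55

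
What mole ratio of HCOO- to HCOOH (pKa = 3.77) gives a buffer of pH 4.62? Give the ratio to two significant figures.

pH = pKa + log(r) ⇒ log(r) = 4.62 − 3.77 = +0.85
r = [HCOO-]/[HCOOH] = 10^(+0.85) = 7.08

ratio = 7.1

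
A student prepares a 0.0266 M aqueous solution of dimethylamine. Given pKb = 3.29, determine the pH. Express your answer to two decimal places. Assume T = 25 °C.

(CH3)2NH + H2O ⇌ (CH3)2NH2+ + OH-
Kb = 10^(−3.29) = 5.13 × 10^-4
Kb = x²/(0.0266 − x) = 5.13 × 10^-4
The 5% rule fails; solving x² + Kb·x − Kb·C₀ = 0 exactly:
x = [−0.000513 + √(0.000513² + 5.46e-05)]/2 = 3.45 × 10^-3 M
pOH = 2.46, so pH = 14.00 − pOH = 11.54

pH = 11.54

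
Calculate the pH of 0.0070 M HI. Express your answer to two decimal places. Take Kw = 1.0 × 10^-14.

HI is a strong acid and dissociates completely, so [H+] = 0.0070 M.
pH = -log(0.007) = 2.15

pH = 2.15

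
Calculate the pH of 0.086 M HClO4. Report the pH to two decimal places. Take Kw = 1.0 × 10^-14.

HClO4 is a strong acid and dissociates completely, so [H+] = 0.086 M.
pH = -log(0.086) = 1.07

pH = 1.07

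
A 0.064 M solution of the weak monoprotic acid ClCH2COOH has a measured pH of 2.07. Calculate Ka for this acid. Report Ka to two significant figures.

Ka = 1.3 × 10^-3

[H+] = 10^(-2.07) = 8.51 × 10^-3 M
At equilibrium [HA] = 0.064 − 8.51 × 10^-3 = 5.55 × 10^-2 M
Ka = [H+][A-]/[HA] = (8.51 × 10^-3)² / 5.55 × 10^-2 = 1.3 × 10^-3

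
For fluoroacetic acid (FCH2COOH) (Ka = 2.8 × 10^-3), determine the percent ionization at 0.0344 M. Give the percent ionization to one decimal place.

24.7%

FCH2COOH ⇌ FCH2COO- + H+; let x = [H+] at equilibrium.
Ka = x²/(C₀ − x); solving the quadratic gives x = 8.51 × 10^-3 M.
% ionization = x/C₀ × 100% = 8.51 × 10^-3/0.0344 × 100% = 24.7%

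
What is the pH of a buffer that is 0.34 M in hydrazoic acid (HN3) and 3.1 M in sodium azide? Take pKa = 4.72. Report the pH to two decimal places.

pH = 5.68

Using pH = pKa + log([base]/[acid]) with [base]/[acid] = 3.1/0.34:
pH = 4.72 + (+0.960) = 5.68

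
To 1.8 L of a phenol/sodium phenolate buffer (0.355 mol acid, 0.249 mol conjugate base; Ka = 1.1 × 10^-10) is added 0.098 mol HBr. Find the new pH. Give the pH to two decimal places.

pH = 9.48

After neutralization: n(C6H5OH) = 0.453 mol, n(C6H5O-) = 0.151 mol.
pKa = −log(1.1 × 10^-10) = 9.959
Henderson–Hasselbalch with mole ratio 0.151/0.453: pH = 9.959 + (-0.477)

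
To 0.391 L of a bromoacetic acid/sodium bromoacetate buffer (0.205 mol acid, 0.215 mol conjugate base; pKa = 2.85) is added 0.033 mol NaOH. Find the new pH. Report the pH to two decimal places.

pH = 3.01

After neutralization: n(BrCH2COOH) = 0.172 mol, n(BrCH2COO-) = 0.248 mol.
pH = pKa + log([A⁻]/[HA]) = 2.85 + log(0.248/0.172) = 2.85 +0.159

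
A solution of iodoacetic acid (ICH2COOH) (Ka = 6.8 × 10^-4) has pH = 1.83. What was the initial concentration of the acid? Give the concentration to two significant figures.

[H+] = 10^(-1.83) = 1.48 × 10^-2 M = x
Ka = x²/(C₀ − x) ⇒ C₀ = x + x²/Ka
C₀ = 1.48 × 10^-2 + (1.48 × 10^-2)²/(6.8 × 10^-4) = 3.37 × 10^-1 M

C₀ = 3.4 × 10^-1 M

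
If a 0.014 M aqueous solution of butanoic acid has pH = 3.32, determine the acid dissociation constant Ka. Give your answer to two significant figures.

[H+] = 10^(-3.32) = 4.79 × 10^-4 M
At equilibrium [HA] = 0.014 − 4.79 × 10^-4 = 1.35 × 10^-2 M
Ka = [H+][A-]/[HA] = (4.79 × 10^-4)² / 1.35 × 10^-2 = 1.7 × 10^-5

Ka = 1.7 × 10^-5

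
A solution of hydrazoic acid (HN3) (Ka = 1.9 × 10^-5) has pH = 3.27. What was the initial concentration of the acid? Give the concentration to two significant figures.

[H+] = 10^(-3.27) = 5.37 × 10^-4 M = x
Ka = x²/(C₀ − x) ⇒ C₀ = x + x²/Ka
C₀ = 5.37 × 10^-4 + (5.37 × 10^-4)²/(1.9 × 10^-5) = 1.57 × 10^-2 M

C₀ = 1.6 × 10^-2 M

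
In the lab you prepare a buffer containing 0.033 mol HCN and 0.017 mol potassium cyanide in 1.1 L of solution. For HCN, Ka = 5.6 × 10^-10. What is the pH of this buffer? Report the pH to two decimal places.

pH = 8.96

pKa = −log(5.6 × 10^-10) = 9.252
Using pH = pKa + log([base]/[acid]) with [base]/[acid] = 0.017/0.033:
pH = 9.252 + (-0.288) = 8.96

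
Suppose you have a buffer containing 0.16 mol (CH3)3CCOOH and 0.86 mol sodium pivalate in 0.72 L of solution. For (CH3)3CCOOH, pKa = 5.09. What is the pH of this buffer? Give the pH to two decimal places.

pH = 5.82

Using pH = pKa + log([base]/[acid]) with [base]/[acid] = 0.86/0.16:
pH = 5.09 + (+0.730) = 5.82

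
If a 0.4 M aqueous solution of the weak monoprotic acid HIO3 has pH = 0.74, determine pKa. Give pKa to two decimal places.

[H+] = 10^(-0.74) = 1.82 × 10^-1 M
At equilibrium [HA] = 0.4 − 1.82 × 10^-1 = 2.18 × 10^-1 M
Ka = [H+][A-]/[HA] = (1.82 × 10^-1)² / 2.18 × 10^-1 = 1.52 × 10^-1
pKa = -log(1.52 × 10^-1) = 0.82

pKa = 0.82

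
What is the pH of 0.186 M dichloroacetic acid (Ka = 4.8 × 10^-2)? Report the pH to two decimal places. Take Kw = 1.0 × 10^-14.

pH = 1.13

Cl2CHCOOH ⇌ Cl2CHCOO- + H+
From the ICE table, Ka = [H+]²/(0.186 − [H+]) = 4.8 × 10^-2.
Here C₀/Ka ≈ 3.88, so the small-[H+] approximation fails. Use the quadratic:
[H+] = [−0.048 + √(0.048² + 0.0357)]/2 = 7.35 × 10^-2 M
pH = −log(7.35 × 10^-2) = 1.13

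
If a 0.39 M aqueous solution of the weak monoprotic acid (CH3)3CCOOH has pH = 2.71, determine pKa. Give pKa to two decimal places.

pKa = 5.01

[H+] = 10^(-2.71) = 1.95 × 10^-3 M
At equilibrium [HA] = 0.39 − 1.95 × 10^-3 = 3.88 × 10^-1 M
Ka = [H+][A-]/[HA] = (1.95 × 10^-3)² / 3.88 × 10^-1 = 9.80 × 10^-6
pKa = -log(9.80 × 10^-6) = 5.01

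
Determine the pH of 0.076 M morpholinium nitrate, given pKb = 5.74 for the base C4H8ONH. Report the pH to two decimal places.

pH = 4.69

C4H8ONH2+ is the conjugate acid of the weak base C4H8ONH.
Kb = 10^(−5.74) = 1.82 × 10^-6
Ka = Kw/Kb = 1.0×10^-14 / 1.82 × 10^-6 = 5.49 × 10^-9
From the ICE table, Ka = [H+]²/(0.076 − [H+]) = 5.49 × 10^-9.
Since Ka ≪ C₀, [H+] ≈ √(Ka·C₀) = 2.04 × 10^-5 M.
Check: 0.027% ionized — well under 5%, approximation valid.
pH = −log(2.04 × 10^-5) = 4.69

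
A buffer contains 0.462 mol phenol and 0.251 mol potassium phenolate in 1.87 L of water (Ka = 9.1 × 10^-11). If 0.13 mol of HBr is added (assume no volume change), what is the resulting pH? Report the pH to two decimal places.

After neutralization: n(C6H5OH) = 0.592 mol, n(C6H5O-) = 0.121 mol.
pKa = −log(9.1 × 10^-11) = 10.041
pH = pKa + log(n_C6H5O-/n_C6H5OH) = 10.041 + log(0.121/0.592) = 10.041 + (-0.690)

pH = 9.35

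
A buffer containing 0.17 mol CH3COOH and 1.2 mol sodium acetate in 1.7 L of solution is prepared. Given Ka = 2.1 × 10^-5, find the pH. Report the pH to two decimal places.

pKa = −log(2.1 × 10^-5) = 4.678
pH = pKa + log([A⁻]/[HA]) = 4.678 + log(1.2/0.17)
pH = 4.678 + (+0.849) = 5.53

pH = 5.53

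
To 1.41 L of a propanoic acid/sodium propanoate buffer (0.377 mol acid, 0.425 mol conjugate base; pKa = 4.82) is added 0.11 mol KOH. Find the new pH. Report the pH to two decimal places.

OH- converts CH3CH2COOH to CH3CH2COO-: CH3CH2COOH → 0.267 mol, CH3CH2COO- → 0.535 mol.
Henderson–Hasselbalch with mole ratio 0.535/0.267: pH = 4.82 + (+0.302)

pH = 5.12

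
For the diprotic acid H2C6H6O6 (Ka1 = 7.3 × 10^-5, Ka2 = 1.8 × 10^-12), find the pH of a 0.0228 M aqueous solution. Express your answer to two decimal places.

pH = 2.90

Ka1 ≫ Ka2, so treat the first dissociation as the only significant source of H+.
Ka1 = x²/(0.0228 − x) = 7.3 × 10^-5
Solving the quadratic: x = (−Ka1 + √(Ka1² + 4·Ka1·C₀))/2 = 1.25 × 10^-3 M
pH = −log(1.25 × 10^-3) = 2.90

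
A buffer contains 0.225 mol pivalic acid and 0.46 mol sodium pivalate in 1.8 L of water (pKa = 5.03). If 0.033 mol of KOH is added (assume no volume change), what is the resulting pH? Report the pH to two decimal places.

After neutralization: n((CH3)3CCOOH) = 0.192 mol, n((CH3)3CCOO-) = 0.493 mol.
Henderson–Hasselbalch with mole ratio 0.493/0.192: pH = 5.03 + (+0.410)

pH = 5.44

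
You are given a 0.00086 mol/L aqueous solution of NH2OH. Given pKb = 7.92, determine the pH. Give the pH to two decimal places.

pH = 8.51

NH2OH + H2O ⇌ NH3OH+ + OH-
Kb = 10^(−7.92) = 1.20 × 10^-8
From the ICE table, Kb = x²/(0.00086 − x) = 1.20 × 10^-8.
Since Kb ≪ C₀, x ≈ √(Kb·C₀) = 3.21 × 10^-6 M.
(x/C₀ = 0.37% < 5%, so the approximation holds.)
pOH = −log(3.21 × 10^-6) = 5.49; pH = 14.00 − 5.49 = 8.51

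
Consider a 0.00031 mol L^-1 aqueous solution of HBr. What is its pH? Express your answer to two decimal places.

HBr is a strong acid and dissociates completely, so [H+] = 0.00031 M.
pH = -log(0.00031) = 3.51

pH = 3.51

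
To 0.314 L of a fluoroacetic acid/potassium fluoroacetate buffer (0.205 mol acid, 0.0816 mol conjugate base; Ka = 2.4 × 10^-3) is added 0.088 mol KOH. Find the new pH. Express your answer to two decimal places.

OH- converts FCH2COOH to FCH2COO-: FCH2COOH → 0.117 mol, FCH2COO- → 0.17 mol.
pKa = −log(2.4 × 10^-3) = 2.620
pH = pKa + log([A⁻]/[HA]) = 2.620 + log(0.17/0.117) = 2.620 +0.162

pH = 2.78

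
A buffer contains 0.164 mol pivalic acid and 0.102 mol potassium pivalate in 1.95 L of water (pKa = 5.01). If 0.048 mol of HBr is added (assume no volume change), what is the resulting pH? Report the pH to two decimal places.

pH = 4.42

Added H+ converts (CH3)3CCOO- to (CH3)3CCOOH: (CH3)3CCOOH → 0.212 mol, (CH3)3CCOO- → 0.054 mol.
pH = pKa + log(n_(CH3)3CCOO-/n_(CH3)3CCOOH) = 5.01 + log(0.054/0.212) = 5.01 + (-0.594)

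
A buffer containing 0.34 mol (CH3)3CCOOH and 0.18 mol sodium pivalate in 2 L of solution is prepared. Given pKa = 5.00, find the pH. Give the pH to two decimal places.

pH = 4.72

Using pH = pKa + log([base]/[acid]) with [base]/[acid] = 0.18/0.34:
pH = 5.00 + (-0.276) = 4.72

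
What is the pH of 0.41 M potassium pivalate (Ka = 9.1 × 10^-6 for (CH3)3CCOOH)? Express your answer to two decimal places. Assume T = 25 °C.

(CH3)3CCOO- is the conjugate base of the weak acid (CH3)3CCOOH.
Kb = Kw/Ka = 1.0×10^-14 / 9.1 × 10^-6 = 1.10 × 10^-9
From the ICE table, Kb = x²/(0.41 − x) = 1.10 × 10^-9.
Since Kb ≪ C₀, x ≈ √(Kb·C₀) = 2.12 × 10^-5 M.
(x/C₀ = 0.0052% < 5%, so the approximation holds.)
pOH = −log(2.12 × 10^-5) = 4.67; pH = 14.00 − 4.67 = 9.33

pH = 9.33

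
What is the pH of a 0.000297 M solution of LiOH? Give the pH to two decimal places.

pH = 10.47

LiOH is a strong base; [OH-] = 0.000297 M.
pOH = -log(0.000297) = 3.53
pH = 14.00 - 3.53 = 10.47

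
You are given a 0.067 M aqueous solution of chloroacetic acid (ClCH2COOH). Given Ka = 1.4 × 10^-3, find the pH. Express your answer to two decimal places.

pH = 2.05

ClCH2COOH ⇌ ClCH2COO- + H+
From the ICE table, Ka = x²/(0.067 − x) = 1.4 × 10^-3.
Here C₀/Ka ≈ 47.9, so the small-x approximation fails. Use the quadratic:
x = [−0.0014 + √(0.0014² + 0.000375)]/2 = 9.01 × 10^-3 M
pH = −log[H+] = −log(9.01 × 10^-3) = 2.05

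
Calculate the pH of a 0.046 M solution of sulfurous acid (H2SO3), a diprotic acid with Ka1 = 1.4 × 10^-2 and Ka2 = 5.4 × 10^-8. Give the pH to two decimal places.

Ka1 ≫ Ka2, so treat the first dissociation as the only significant source of H+.
Ka1 = x²/(0.046 − x) = 1.4 × 10^-2
Solving the quadratic: x = (−Ka1 + √(Ka1² + 4·Ka1·C₀))/2 = 1.93 × 10^-2 M
pH = −log(1.93 × 10^-2) = 1.71

pH = 1.71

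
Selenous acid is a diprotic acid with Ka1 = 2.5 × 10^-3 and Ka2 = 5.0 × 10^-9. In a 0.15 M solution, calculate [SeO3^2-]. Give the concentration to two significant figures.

5.0 × 10^-9 M

First ionization gives [H+] ≈ [HSeO3-] = 1.82 × 10^-2 M.
Second step: Ka2 = [H+][SeO3^2-]/[HSeO3-] ≈ [SeO3^2-] (since [H+] ≈ [HSeO3-]).
So [SeO3^2-] ≈ Ka2.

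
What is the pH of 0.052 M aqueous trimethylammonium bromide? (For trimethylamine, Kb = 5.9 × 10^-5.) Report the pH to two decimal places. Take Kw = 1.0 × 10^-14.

pH = 5.53

(CH3)3NH+ is the conjugate acid of the weak base (CH3)3N.
Ka = Kw/Kb = 1.0×10^-14 / 5.9 × 10^-5 = 1.69 × 10^-10
Ka = x²/(0.052 − x) = 1.69 × 10^-10
Since Ka ≪ C₀, x ≈ √(Ka·C₀) = 2.96 × 10^-6 M.
Check: 0.0057% ionized — well under 5%, approximation valid.
pH = −log[H+] = −log(2.96 × 10^-6) = 5.53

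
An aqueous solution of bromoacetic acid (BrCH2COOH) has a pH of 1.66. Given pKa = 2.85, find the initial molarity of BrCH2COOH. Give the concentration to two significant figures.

C₀ = 3.6 × 10^-1 M

[H+] = 10^(-1.66) = 2.19 × 10^-2 M = x
Ka = 10^(−2.85) = 1.41 × 10^-3
Ka = x²/(C₀ − x) ⇒ C₀ = x + x²/Ka
C₀ = 2.19 × 10^-2 + (2.19 × 10^-2)²/(1.41 × 10^-3) = 3.62 × 10^-1 M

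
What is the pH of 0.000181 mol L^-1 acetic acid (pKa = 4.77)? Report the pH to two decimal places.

CH3COOH ⇌ CH3COO- + H+
Ka = 10^(−4.77) = 1.70 × 10^-5
From the ICE table, Ka = [H+]²/(0.000181 − [H+]) = 1.70 × 10^-5.
[H+] is not negligible relative to C₀; solve [H+]² + 1.7e-05·[H+] − 3.08e-09 = 0.
[H+] = [−1.7e-05 + √(1.7e-05² + 1.23e-08)]/2 = 4.76 × 10^-5 M
pH = −log[H+] = −log(4.76 × 10^-5) = 4.32

pH = 4.32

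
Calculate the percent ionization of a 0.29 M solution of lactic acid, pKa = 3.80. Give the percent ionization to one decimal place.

2.3%

CH3CH(OH)COOH ⇌ CH3CH(OH)COO- + H+; let x = [H+] at equilibrium.
Ka = 10^(−3.80) = 1.58 × 10^-4
x ≈ √(Ka·C₀) = √(1.58 × 10^-4 × 0.29) = 6.77 × 10^-3 M
Fraction ionized = 6.77 × 10^-3 / 0.29 = 0.0233 → 2.3%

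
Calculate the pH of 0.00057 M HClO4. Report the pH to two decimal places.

HClO4 is a strong acid and dissociates completely, so [H+] = 0.00057 M.
pH = -log(0.00057) = 3.24

pH = 3.24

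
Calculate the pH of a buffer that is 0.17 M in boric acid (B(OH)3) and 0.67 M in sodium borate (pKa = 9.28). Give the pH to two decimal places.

pH = 9.88

Using pH = pKa + log([base]/[acid]) with [base]/[acid] = 0.67/0.17:
pH = 9.28 + (+0.596) = 9.88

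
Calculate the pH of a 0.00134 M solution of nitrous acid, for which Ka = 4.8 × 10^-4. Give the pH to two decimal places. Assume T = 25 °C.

pH = 3.22

HNO2 ⇌ NO2- + H+
Let x = [H+] at equilibrium. Ka = x²/(0.00134 − x).
The 5% rule fails; solving x² + Ka·x − Ka·C₀ = 0 exactly:
x = (−Ka + √(Ka² + 4·Ka·C₀))/2 = 5.97 × 10^-4 M
pH = −log(5.97 × 10^-4) = 3.22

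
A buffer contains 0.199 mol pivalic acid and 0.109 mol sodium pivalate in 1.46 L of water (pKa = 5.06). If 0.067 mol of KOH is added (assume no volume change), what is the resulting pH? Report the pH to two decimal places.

pH = 5.18

After neutralization: n((CH3)3CCOOH) = 0.132 mol, n((CH3)3CCOO-) = 0.176 mol.
pH = pKa + log([A⁻]/[HA]) = 5.06 + log(0.176/0.132) = 5.06 +0.125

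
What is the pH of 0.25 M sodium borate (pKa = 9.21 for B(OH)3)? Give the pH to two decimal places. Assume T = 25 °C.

pH = 11.30

B(OH)4- is the conjugate base of the weak acid B(OH)3.
Ka = 10^(−9.21) = 6.17 × 10^-10
Kb = Kw/Ka = 1.0×10^-14 / 6.17 × 10^-10 = 1.62 × 10^-5
From the ICE table, Kb = [OH-]²/(0.25 − [OH-]) = 1.62 × 10^-5.
Assume [OH-] ≪ 0.25: [OH-] ≈ √(1.62 × 10^-5 × 0.25) = 2.01 × 10^-3 M
Check: 0.8% ionized — well under 5%, approximation valid.
pOH = 2.70, so pH = 14.00 − pOH = 11.30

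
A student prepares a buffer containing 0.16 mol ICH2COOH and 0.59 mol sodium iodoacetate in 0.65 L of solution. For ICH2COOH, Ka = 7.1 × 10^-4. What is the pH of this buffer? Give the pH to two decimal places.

pH = 3.72

pKa = −log(7.1 × 10^-4) = 3.149
Using pH = pKa + log([base]/[acid]) with [base]/[acid] = 0.59/0.16:
pH = 3.149 + (+0.567) = 3.72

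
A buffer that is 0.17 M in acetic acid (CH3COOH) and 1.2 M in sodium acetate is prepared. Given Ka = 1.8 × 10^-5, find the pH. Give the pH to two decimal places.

pH = 5.59

pKa = −log(1.8 × 10^-5) = 4.745
Henderson–Hasselbalch: pH = pKa + log([CH3COO-]/[CH3COOH]) = 4.745 + log(1.2/0.17)
pH = 4.745 + (+0.849) = 5.59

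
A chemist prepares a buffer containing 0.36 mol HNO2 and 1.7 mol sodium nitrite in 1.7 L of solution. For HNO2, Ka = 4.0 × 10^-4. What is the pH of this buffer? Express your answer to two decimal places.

pH = 4.07

pKa = −log(4.0 × 10^-4) = 3.398
pH = pKa + log([A⁻]/[HA]) = 3.398 + log(1.7/0.36)
pH = 3.398 + (+0.674) = 4.07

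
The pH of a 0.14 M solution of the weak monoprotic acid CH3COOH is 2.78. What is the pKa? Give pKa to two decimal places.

[H+] = 10^(-2.78) = 1.66 × 10^-3 M
At equilibrium [HA] = 0.14 − 1.66 × 10^-3 = 1.38 × 10^-1 M
Ka = [H+][A-]/[HA] = (1.66 × 10^-3)² / 1.38 × 10^-1 = 2.00 × 10^-5
pKa = -log(2.00 × 10^-5) = 4.70

pKa = 4.70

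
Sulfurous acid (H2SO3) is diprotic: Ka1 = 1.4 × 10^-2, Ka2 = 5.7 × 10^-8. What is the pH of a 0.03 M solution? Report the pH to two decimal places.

pH = 1.83

Ka1 ≫ Ka2, so treat the first dissociation as the only significant source of H+.
Ka1 = x²/(0.03 − x) = 1.4 × 10^-2
Solving the quadratic: x = (−Ka1 + √(Ka1² + 4·Ka1·C₀))/2 = 1.47 × 10^-2 M
pH = −log(1.47 × 10^-2) = 1.83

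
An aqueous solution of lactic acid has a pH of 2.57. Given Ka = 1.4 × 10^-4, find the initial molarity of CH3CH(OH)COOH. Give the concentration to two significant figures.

[H+] = 10^(-2.57) = 2.69 × 10^-3 M = x
Ka = x²/(C₀ − x) ⇒ C₀ = x + x²/Ka
C₀ = 2.69 × 10^-3 + (2.69 × 10^-3)²/(1.4 × 10^-4) = 5.44 × 10^-2 M

C₀ = 5.4 × 10^-2 M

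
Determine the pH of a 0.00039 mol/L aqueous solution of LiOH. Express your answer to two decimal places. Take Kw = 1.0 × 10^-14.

LiOH is a strong base; [OH-] = 0.00039 M.
pOH = -log(0.00039) = 3.41
pH = 14.00 - 3.41 = 10.59

pH = 10.59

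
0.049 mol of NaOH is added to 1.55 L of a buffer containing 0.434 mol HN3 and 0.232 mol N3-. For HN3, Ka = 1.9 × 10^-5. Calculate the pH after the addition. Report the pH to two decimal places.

OH- converts HN3 to N3-: HN3 → 0.385 mol, N3- → 0.281 mol.
pKa = −log(1.9 × 10^-5) = 4.721
pH = pKa + log(n_N3-/n_HN3) = 4.721 + log(0.281/0.385) = 4.721 + (-0.137)

pH = 4.58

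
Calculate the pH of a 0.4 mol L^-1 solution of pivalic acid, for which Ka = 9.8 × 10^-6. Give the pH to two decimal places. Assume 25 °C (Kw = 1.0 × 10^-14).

pH = 2.70

(CH3)3CCOOH ⇌ (CH3)3CCOO- + H+
From the ICE table, Ka = x²/(0.4 − x) = 9.8 × 10^-6.
Neglecting x in the denominator: x = √(9.8 × 10^-6 × 0.4) = 1.98 × 10^-3 M
pH = −log(1.98 × 10^-3) = 2.70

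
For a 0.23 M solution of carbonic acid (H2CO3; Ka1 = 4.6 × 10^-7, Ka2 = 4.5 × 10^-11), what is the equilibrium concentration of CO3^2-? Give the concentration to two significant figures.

First ionization gives [H+] ≈ [HCO3-] = 3.25 × 10^-4 M.
Second step: Ka2 = [H+][CO3^2-]/[HCO3-] ≈ [CO3^2-] (since [H+] ≈ [HCO3-]).
So [CO3^2-] ≈ Ka2.

4.5 × 10^-11 M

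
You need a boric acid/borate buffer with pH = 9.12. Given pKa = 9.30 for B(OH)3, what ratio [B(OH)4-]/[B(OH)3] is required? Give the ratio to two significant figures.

ratio = 0.66

pH = pKa + log(r) ⇒ log(r) = 9.12 − 9.30 = -0.18
r = [B(OH)4-]/[B(OH)3] = 10^(-0.18) = 0.661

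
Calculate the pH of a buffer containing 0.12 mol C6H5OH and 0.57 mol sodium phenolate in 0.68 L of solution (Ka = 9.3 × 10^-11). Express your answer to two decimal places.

pKa = −log(9.3 × 10^-11) = 10.032
pH = pKa + log([A⁻]/[HA]) = 10.032 + log(0.57/0.12)
pH = 10.032 + (+0.677) = 10.71

pH = 10.71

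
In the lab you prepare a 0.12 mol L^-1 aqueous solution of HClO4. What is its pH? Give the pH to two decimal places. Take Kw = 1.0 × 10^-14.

pH = 0.92

HClO4 is a strong acid and dissociates completely, so [H+] = 0.12 M.
pH = -log(0.12) = 0.92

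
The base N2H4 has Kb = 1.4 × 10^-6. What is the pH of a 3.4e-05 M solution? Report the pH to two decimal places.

pH = 8.79

N2H4 + H2O ⇌ N2H5+ + OH-
From the ICE table, Kb = x²/(3.4e-05 − x) = 1.4 × 10^-6.
Here C₀/Kb ≈ 24.3, so the small-x approximation fails. Use the quadratic:
x = [−1.4e-06 + √(1.4e-06² + 1.9e-10)]/2 = 6.23 × 10^-6 M
pOH = 5.21, so pH = 14.00 − pOH = 8.79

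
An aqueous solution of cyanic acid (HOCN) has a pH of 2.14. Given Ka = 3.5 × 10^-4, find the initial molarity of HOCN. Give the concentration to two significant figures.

C₀ = 1.6 × 10^-1 M

[H+] = 10^(-2.14) = 7.24 × 10^-3 M = x
Ka = x²/(C₀ − x) ⇒ C₀ = x + x²/Ka
C₀ = 7.24 × 10^-3 + (7.24 × 10^-3)²/(3.5 × 10^-4) = 1.57 × 10^-1 M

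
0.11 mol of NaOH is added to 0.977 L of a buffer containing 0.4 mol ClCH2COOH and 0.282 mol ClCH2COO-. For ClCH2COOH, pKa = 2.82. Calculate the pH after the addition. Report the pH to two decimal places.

pH = 2.95

After neutralization: n(ClCH2COOH) = 0.29 mol, n(ClCH2COO-) = 0.392 mol.
pH = pKa + log(n_ClCH2COO-/n_ClCH2COOH) = 2.82 + log(0.392/0.29) = 2.82 + (+0.131)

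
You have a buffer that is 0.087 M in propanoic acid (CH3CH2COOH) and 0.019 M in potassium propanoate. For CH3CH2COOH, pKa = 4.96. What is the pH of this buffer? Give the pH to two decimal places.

pH = 4.30

pH = pKa + log([A⁻]/[HA]) = 4.96 + log(0.019/0.087)
pH = 4.96 + (-0.661) = 4.30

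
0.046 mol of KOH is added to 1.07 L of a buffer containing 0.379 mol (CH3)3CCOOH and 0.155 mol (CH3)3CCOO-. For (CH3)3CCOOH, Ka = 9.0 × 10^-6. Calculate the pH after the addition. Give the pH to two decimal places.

OH- converts (CH3)3CCOOH to (CH3)3CCOO-: (CH3)3CCOOH → 0.333 mol, (CH3)3CCOO- → 0.201 mol.
pKa = −log(9.0 × 10^-6) = 5.046
pH = pKa + log(n_(CH3)3CCOO-/n_(CH3)3CCOOH) = 5.046 + log(0.201/0.333) = 5.046 + (-0.219)

pH = 4.83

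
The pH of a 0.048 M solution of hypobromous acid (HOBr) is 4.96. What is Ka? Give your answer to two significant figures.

[H+] = 10^(-4.96) = 1.10 × 10^-5 M
At equilibrium [HA] = 0.048 − 1.10 × 10^-5 = 4.80 × 10^-2 M
Ka = [H+][A-]/[HA] = (1.10 × 10^-5)² / 4.80 × 10^-2 = 2.5 × 10^-9

Ka = 2.5 × 10^-9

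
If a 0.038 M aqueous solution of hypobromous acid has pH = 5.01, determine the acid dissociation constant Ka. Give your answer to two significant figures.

Ka = 2.5 × 10^-9

[H+] = 10^(-5.01) = 9.77 × 10^-6 M
At equilibrium [HA] = 0.038 − 9.77 × 10^-6 = 3.80 × 10^-2 M
Ka = [H+][A-]/[HA] = (9.77 × 10^-6)² / 3.80 × 10^-2 = 2.5 × 10^-9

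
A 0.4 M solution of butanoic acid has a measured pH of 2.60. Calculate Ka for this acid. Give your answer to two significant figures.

[H+] = 10^(-2.60) = 2.51 × 10^-3 M
At equilibrium [HA] = 0.4 − 2.51 × 10^-3 = 3.97 × 10^-1 M
Ka = [H+][A-]/[HA] = (2.51 × 10^-3)² / 3.97 × 10^-1 = 1.6 × 10^-5

Ka = 1.6 × 10^-5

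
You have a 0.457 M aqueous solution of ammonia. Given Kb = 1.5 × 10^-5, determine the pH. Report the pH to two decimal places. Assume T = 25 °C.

pH = 11.42

NH3 + H2O ⇌ NH4+ + OH-
Kb = [OH-]²/(0.457 − [OH-]) = 1.5 × 10^-5
Neglecting [OH-] in the denominator: [OH-] = √(1.5 × 10^-5 × 0.457) = 2.62 × 10^-3 M
([OH-]/C₀ = 0.57% < 5%, so the approximation holds.)
pOH = −log(2.62 × 10^-3) = 2.58; pH = 14.00 − 2.58 = 11.42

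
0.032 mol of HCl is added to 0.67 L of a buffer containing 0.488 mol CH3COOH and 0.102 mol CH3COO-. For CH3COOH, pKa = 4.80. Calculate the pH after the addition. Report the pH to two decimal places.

pH = 3.93

Added H+ converts CH3COO- to CH3COOH: CH3COOH → 0.52 mol, CH3COO- → 0.07 mol.
Henderson–Hasselbalch with mole ratio 0.07/0.52: pH = 4.80 + (-0.871)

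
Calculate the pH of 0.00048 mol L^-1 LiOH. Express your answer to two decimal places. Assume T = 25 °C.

pH = 10.68

LiOH is a strong base; [OH-] = 0.00048 M.
pOH = -log(0.00048) = 3.32
pH = 14.00 - 3.32 = 10.68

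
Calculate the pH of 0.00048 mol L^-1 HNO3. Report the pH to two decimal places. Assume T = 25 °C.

pH = 3.32

HNO3 is a strong acid and dissociates completely, so [H+] = 0.00048 M.
pH = -log(0.00048) = 3.32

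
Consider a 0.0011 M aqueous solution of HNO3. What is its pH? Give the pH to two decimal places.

pH = 2.96

HNO3 is a strong acid and dissociates completely, so [H+] = 0.0011 M.
pH = -log(0.0011) = 2.96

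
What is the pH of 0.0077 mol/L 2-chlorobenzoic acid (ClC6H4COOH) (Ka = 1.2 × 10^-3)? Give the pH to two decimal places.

ClC6H4COOH ⇌ ClC6H4COO- + H+
From the ICE table, Ka = [H+]²/(0.0077 − [H+]) = 1.2 × 10^-3.
Here C₀/Ka ≈ 6.42, so the small-[H+] approximation fails. Use the quadratic:
[H+] = (−Ka + √(Ka² + 4·Ka·C₀))/2 = 2.50 × 10^-3 M
pH = −log[H+] = −log(2.50 × 10^-3) = 2.60

pH = 2.60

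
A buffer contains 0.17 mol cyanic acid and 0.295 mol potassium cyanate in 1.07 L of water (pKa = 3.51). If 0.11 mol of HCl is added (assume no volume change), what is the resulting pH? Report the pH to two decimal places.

After neutralization: n(HOCN) = 0.28 mol, n(OCN-) = 0.185 mol.
pH = pKa + log(n_OCN-/n_HOCN) = 3.51 + log(0.185/0.28) = 3.51 + (-0.180)

pH = 3.33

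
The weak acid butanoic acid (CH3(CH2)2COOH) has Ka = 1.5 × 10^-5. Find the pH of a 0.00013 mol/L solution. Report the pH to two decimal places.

pH = 4.43

CH3(CH2)2COOH ⇌ CH3(CH2)2COO- + H+
From the ICE table, Ka = x²/(0.00013 − x) = 1.5 × 10^-5.
Here C₀/Ka ≈ 8.67, so the small-x approximation fails. Use the quadratic:
x = [−1.5e-05 + √(1.5e-05² + 7.8e-09)]/2 = 3.73 × 10^-5 M
pH = −log(3.73 × 10^-5) = 4.43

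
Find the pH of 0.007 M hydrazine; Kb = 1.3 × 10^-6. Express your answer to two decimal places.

N2H4 + H2O ⇌ N2H5+ + OH-
Let x = [OH-] at equilibrium. Kb = x²/(0.007 − x).
Neglecting x in the denominator: x = √(1.3 × 10^-6 × 0.007) = 9.54 × 10^-5 M
Check: 1.4% ionized — well under 5%, approximation valid.
pOH = 4.02, so pH = 14.00 − pOH = 9.98

pH = 9.98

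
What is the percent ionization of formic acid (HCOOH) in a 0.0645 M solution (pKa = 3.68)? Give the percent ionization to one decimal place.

5.5%

HCOOH ⇌ HCOO- + H+; let x = [H+] at equilibrium.
Ka = 10^(−3.68) = 2.09 × 10^-4
Solve x² + 0.000209x − 1.35e-05 = 0 → x = 3.57 × 10^-3 M
% ionization = x/C₀ × 100% = 3.57 × 10^-3/0.0645 × 100% = 5.5%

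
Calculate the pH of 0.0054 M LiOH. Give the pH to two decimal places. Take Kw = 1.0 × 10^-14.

pH = 11.73

LiOH is a strong base; [OH-] = 0.0054 M.
pOH = -log(0.0054) = 2.27
pH = 14.00 - 2.27 = 11.73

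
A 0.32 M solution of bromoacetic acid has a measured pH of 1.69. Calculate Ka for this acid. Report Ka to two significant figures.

Ka = 1.4 × 10^-3

[H+] = 10^(-1.69) = 2.04 × 10^-2 M
At equilibrium [HA] = 0.32 − 2.04 × 10^-2 = 3.00 × 10^-1 M
Ka = [H+][A-]/[HA] = (2.04 × 10^-2)² / 3.00 × 10^-1 = 1.4 × 10^-3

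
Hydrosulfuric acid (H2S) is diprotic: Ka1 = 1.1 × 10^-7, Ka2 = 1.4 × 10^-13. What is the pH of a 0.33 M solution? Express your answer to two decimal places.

pH = 3.72

Since Ka1 ≫ Ka2, the first ionization dominates [H+].
Ka1 = x²/(0.33 − x) = 1.1 × 10^-7
x ≈ √(1.1 × 10^-7 × 0.33) = 1.91 × 10^-4 M
pH = −log(1.91 × 10^-4) = 3.72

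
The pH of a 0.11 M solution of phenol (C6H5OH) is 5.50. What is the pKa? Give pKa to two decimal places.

[H+] = 10^(-5.50) = 3.16 × 10^-6 M
At equilibrium [HA] = 0.11 − 3.16 × 10^-6 = 1.10 × 10^-1 M
Ka = [H+][A-]/[HA] = (3.16 × 10^-6)² / 1.10 × 10^-1 = 9.08 × 10^-11
pKa = -log(9.08 × 10^-11) = 10.04

pKa = 10.04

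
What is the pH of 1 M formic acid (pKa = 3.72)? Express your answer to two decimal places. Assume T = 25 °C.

HCOOH ⇌ HCOO- + H+
Ka = 10^(−3.72) = 1.91 × 10^-4
Let x = [H+] at equilibrium. Ka = x²/(1 − x).
Assume x ≪ 1: x ≈ √(1.91 × 10^-4 × 1) = 1.38 × 10^-2 M
Check: 1.4% ionized — well under 5%, approximation valid.
pH = −log[H+] = −log(1.38 × 10^-2) = 1.86

pH = 1.86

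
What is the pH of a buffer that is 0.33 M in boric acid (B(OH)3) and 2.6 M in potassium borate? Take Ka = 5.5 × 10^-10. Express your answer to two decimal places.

pKa = −log(5.5 × 10^-10) = 9.260
Henderson–Hasselbalch: pH = pKa + log([B(OH)4-]/[B(OH)3]) = 9.260 + log(2.6/0.33)
pH = 9.260 + (+0.896) = 10.16

pH = 10.16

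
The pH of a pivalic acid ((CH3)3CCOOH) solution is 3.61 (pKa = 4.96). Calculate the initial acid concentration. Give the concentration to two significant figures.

C₀ = 5.7 × 10^-3 M

[H+] = 10^(-3.61) = 2.45 × 10^-4 M = x
Ka = 10^(−4.96) = 1.10 × 10^-5
Ka = x²/(C₀ − x) ⇒ C₀ = x + x²/Ka
C₀ = 2.45 × 10^-4 + (2.45 × 10^-4)²/(1.10 × 10^-5) = 5.70 × 10^-3 M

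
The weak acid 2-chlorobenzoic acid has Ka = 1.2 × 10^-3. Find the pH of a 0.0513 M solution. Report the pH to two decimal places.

pH = 2.14

ClC6H4COOH ⇌ ClC6H4COO- + H+
From the ICE table, Ka = [H+]²/(0.0513 − [H+]) = 1.2 × 10^-3.
Here C₀/Ka ≈ 42.8, so the small-[H+] approximation fails. Use the quadratic:
[H+] = (−Ka + √(Ka² + 4·Ka·C₀))/2 = 7.27 × 10^-3 M
pH = −log[H+] = −log(7.27 × 10^-3) = 2.14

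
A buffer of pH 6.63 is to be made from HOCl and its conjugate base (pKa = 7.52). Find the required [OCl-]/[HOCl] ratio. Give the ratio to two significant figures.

ratio = 0.13

pH = pKa + log(r) ⇒ log(r) = 6.63 − 7.52 = -0.89
r = [OCl-]/[HOCl] = 10^(-0.89) = 0.129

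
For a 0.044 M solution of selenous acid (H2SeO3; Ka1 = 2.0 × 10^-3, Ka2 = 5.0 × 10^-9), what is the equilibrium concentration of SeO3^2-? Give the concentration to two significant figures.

5.0 × 10^-9 M

First ionization gives [H+] ≈ [HSeO3-] = 8.43 × 10^-3 M.
Second step: Ka2 = [H+][SeO3^2-]/[HSeO3-] ≈ [SeO3^2-] (since [H+] ≈ [HSeO3-]).
So [SeO3^2-] ≈ Ka2.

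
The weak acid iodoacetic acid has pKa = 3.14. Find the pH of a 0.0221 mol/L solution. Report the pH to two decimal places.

pH = 2.44

ICH2COOH ⇌ ICH2COO- + H+
Ka = 10^(−3.14) = 7.24 × 10^-4
From the ICE table, Ka = [H+]²/(0.0221 − [H+]) = 7.24 × 10^-4.
The 5% rule fails; solving [H+]² + Ka·[H+] − Ka·C₀ = 0 exactly:
[H+] = (−Ka + √(Ka² + 4·Ka·C₀))/2 = 3.65 × 10^-3 M
pH = −log[H+] = −log(3.65 × 10^-3) = 2.44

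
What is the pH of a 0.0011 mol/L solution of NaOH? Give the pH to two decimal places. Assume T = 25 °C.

pH = 11.04

NaOH is a strong base; [OH-] = 0.0011 M.
pOH = -log(0.0011) = 2.96
pH = 14.00 - 2.96 = 11.04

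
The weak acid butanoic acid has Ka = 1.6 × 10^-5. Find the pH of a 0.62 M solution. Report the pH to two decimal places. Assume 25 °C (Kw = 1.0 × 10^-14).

pH = 2.50

CH3(CH2)2COOH ⇌ CH3(CH2)2COO- + H+
From the ICE table, Ka = x²/(0.62 − x) = 1.6 × 10^-5.
Assume x ≪ 0.62: x ≈ √(1.6 × 10^-5 × 0.62) = 3.15 × 10^-3 M
(x/C₀ = 0.51% < 5%, so the approximation holds.)
pH = −log(3.15 × 10^-3) = 2.50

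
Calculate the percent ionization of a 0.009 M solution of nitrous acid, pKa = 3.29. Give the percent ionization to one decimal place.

21.2%

HNO2 ⇌ NO2- + H+; let x = [H+] at equilibrium.
Ka = 10^(−3.29) = 5.13 × 10^-4
Ka = x²/(C₀ − x); solving the quadratic gives x = 1.91 × 10^-3 M.
% ionization = x/C₀ × 100% = 1.91 × 10^-3/0.009 × 100% = 21.2%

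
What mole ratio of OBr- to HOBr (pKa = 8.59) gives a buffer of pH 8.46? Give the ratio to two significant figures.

ratio = 0.74

pH = pKa + log(r) ⇒ log(r) = 8.46 − 8.59 = -0.13
r = [OBr-]/[HOBr] = 10^(-0.13) = 0.741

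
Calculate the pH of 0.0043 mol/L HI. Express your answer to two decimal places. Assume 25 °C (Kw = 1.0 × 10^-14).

pH = 2.37

HI is a strong acid and dissociates completely, so [H+] = 0.0043 M.
pH = -log(0.0043) = 2.37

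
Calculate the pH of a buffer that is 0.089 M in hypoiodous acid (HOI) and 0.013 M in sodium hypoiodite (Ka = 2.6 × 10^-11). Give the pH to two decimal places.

pKa = −log(2.6 × 10^-11) = 10.585
Using pH = pKa + log([base]/[acid]) with [base]/[acid] = 0.013/0.089:
pH = 10.585 + (-0.835) = 9.75

pH = 9.75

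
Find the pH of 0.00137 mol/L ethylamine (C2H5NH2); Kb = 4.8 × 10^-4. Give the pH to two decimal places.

pH = 10.78

C2H5NH2 + H2O ⇌ C2H5NH3+ + OH-
Kb = x²/(0.00137 − x) = 4.8 × 10^-4
Here C₀/Kb ≈ 2.85, so the small-x approximation fails. Use the quadratic:
x = [−0.00048 + √(0.00048² + 2.63e-06)]/2 = 6.06 × 10^-4 M
pOH = 3.22, so pH = 14.00 − pOH = 10.78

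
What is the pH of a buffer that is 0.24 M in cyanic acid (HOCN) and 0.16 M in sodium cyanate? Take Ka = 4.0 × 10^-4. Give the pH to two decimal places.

pKa = −log(4.0 × 10^-4) = 3.398
Henderson–Hasselbalch: pH = pKa + log([OCN-]/[HOCN]) = 3.398 + log(0.16/0.24)
pH = 3.398 + (-0.176) = 3.22

pH = 3.22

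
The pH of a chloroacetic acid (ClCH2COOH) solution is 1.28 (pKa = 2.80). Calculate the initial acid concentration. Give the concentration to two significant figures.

C₀ = 1.8 M

[H+] = 10^(-1.28) = 5.25 × 10^-2 M = x
Ka = 10^(−2.80) = 1.58 × 10^-3
Ka = x²/(C₀ − x) ⇒ C₀ = x + x²/Ka
C₀ = 5.25 × 10^-2 + (5.25 × 10^-2)²/(1.58 × 10^-3) = 1.80 M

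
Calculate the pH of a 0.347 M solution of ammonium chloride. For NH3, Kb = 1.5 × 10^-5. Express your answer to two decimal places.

pH = 4.82

NH4+ is the conjugate acid of the weak base NH3.
Ka = Kw/Kb = 1.0×10^-14 / 1.5 × 10^-5 = 6.67 × 10^-10
Ka = [H+]²/(0.347 − [H+]) = 6.67 × 10^-10
Since Ka ≪ C₀, [H+] ≈ √(Ka·C₀) = 1.52 × 10^-5 M.
Check: 0.0044% ionized — well under 5%, approximation valid.
pH = −log(1.52 × 10^-5) = 4.82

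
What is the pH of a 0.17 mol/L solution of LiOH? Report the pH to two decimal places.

LiOH is a strong base; [OH-] = 0.17 M.
pOH = -log(0.17) = 0.77
pH = 14.00 - 0.77 = 13.23

pH = 13.23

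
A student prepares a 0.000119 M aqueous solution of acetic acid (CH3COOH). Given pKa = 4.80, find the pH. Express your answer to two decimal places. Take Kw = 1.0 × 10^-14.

pH = 4.44

CH3COOH ⇌ CH3COO- + H+
Ka = 10^(−4.80) = 1.58 × 10^-5
Ka = [H+]²/(0.000119 − [H+]) = 1.58 × 10^-5
[H+] is not negligible relative to C₀; solve [H+]² + 1.58e-05·[H+] − 1.88e-09 = 0.
[H+] = [−1.58e-05 + √(1.58e-05² + 7.52e-09)]/2 = 3.62 × 10^-5 M
pH = −log[H+] = −log(3.62 × 10^-5) = 4.44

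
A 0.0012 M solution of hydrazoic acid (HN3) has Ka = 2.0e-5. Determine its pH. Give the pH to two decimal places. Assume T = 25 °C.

pH = 3.84

HN3 ⇌ N3- + H+
Ka = x²/(0.0012 − x) = 2.0 × 10^-5
x is not negligible relative to C₀; solve x² + 2e-05·x − 2.4e-08 = 0.
x = (−Ka + √(Ka² + 4·Ka·C₀))/2 = 1.45 × 10^-4 M
pH = −log[H+] = −log(1.45 × 10^-4) = 3.84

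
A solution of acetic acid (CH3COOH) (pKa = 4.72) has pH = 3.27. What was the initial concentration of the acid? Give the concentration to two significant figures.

[H+] = 10^(-3.27) = 5.37 × 10^-4 M = x
Ka = 10^(−4.72) = 1.91 × 10^-5
Ka = x²/(C₀ − x) ⇒ C₀ = x + x²/Ka
C₀ = 5.37 × 10^-4 + (5.37 × 10^-4)²/(1.91 × 10^-5) = 1.56 × 10^-2 M

C₀ = 1.6 × 10^-2 M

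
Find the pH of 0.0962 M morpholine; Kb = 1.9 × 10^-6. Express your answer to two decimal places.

pH = 10.63

C4H8ONH + H2O ⇌ C4H8ONH2+ + OH-
Let x = [OH-] at equilibrium. Kb = x²/(0.0962 − x).
Neglecting x in the denominator: x = √(1.9 × 10^-6 × 0.0962) = 4.28 × 10^-4 M
(x/C₀ = 0.44% < 5%, so the approximation holds.)
pOH = −log(4.28 × 10^-4) = 3.37; pH = 14.00 − 3.37 = 10.63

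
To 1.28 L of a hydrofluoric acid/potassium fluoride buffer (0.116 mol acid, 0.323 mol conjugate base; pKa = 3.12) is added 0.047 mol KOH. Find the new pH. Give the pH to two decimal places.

OH- converts HF to F-: HF → 0.069 mol, F- → 0.37 mol.
Henderson–Hasselbalch with mole ratio 0.37/0.069: pH = 3.12 + (+0.729)

pH = 3.85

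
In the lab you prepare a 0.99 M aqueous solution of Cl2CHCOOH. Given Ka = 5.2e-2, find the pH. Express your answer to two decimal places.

pH = 0.69

Cl2CHCOOH ⇌ Cl2CHCOO- + H+
Let x = [H+] at equilibrium. Ka = x²/(0.99 − x).
The 5% rule fails; solving x² + Ka·x − Ka·C₀ = 0 exactly:
x = (−Ka + √(Ka² + 4·Ka·C₀))/2 = 2.02 × 10^-1 M
pH = −log(2.02 × 10^-1) = 0.69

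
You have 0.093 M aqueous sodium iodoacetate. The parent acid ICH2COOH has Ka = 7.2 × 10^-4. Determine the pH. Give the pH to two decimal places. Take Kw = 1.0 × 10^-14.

pH = 8.06

ICH2COO- is the conjugate base of the weak acid ICH2COOH.
Kb = Kw/Ka = 1.0×10^-14 / 7.2 × 10^-4 = 1.39 × 10^-11
Kb = [OH-]²/(0.093 − [OH-]) = 1.39 × 10^-11
Neglecting [OH-] in the denominator: [OH-] = √(1.39 × 10^-11 × 0.093) = 1.14 × 10^-6 M
([OH-]/C₀ = 0.0012% < 5%, so the approximation holds.)
pOH = −log(1.14 × 10^-6) = 5.94; pH = 14.00 − 5.94 = 8.06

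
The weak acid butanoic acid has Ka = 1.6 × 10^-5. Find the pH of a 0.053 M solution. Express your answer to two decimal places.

pH = 3.04

CH3(CH2)2COOH ⇌ CH3(CH2)2COO- + H+
Ka = [H+]²/(0.053 − [H+]) = 1.6 × 10^-5
Since Ka ≪ C₀, [H+] ≈ √(Ka·C₀) = 9.21 × 10^-4 M.
pH = −log(9.21 × 10^-4) = 3.04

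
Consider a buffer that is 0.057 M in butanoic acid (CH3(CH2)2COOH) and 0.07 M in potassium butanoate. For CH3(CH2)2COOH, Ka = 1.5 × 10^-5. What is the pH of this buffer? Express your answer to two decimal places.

pKa = −log(1.5 × 10^-5) = 4.824
Using pH = pKa + log([base]/[acid]) with [base]/[acid] = 0.07/0.057:
pH = 4.824 + (+0.089) = 4.91

pH = 4.91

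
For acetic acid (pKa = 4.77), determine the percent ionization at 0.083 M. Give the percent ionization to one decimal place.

1.4%

CH3COOH ⇌ CH3COO- + H+; let x = [H+] at equilibrium.
Ka = 10^(−4.77) = 1.70 × 10^-5
x ≈ √(Ka·C₀) = √(1.70 × 10^-5 × 0.083) = 1.19 × 10^-3 M
Fraction ionized = 1.19 × 10^-3 / 0.083 = 0.0143 → 1.4%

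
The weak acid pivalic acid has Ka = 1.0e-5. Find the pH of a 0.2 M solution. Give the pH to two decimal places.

(CH3)3CCOOH ⇌ (CH3)3CCOO- + H+
Ka = [H+]²/(0.2 − [H+]) = 1.0 × 10^-5
Neglecting [H+] in the denominator: [H+] = √(1.0 × 10^-5 × 0.2) = 1.41 × 10^-3 M
Check: 0.71% ionized — well under 5%, approximation valid.
pH = −log[H+] = −log(1.41 × 10^-3) = 2.85

pH = 2.85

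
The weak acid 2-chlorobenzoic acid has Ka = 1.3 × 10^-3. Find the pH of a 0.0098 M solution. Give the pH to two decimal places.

pH = 2.53

ClC6H4COOH ⇌ ClC6H4COO- + H+
Ka = x²/(0.0098 − x) = 1.3 × 10^-3
Here C₀/Ka ≈ 7.54, so the small-x approximation fails. Use the quadratic:
x = (−Ka + √(Ka² + 4·Ka·C₀))/2 = 2.98 × 10^-3 M
pH = −log[H+] = −log(2.98 × 10^-3) = 2.53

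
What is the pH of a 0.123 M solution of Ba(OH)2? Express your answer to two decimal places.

pH = 13.39

Ba(OH)2 is a strong base (each formula unit releases 2 OH-); [OH-] = 0.246 M.
pOH = -log(0.246) = 0.61
pH = 14.00 - 0.61 = 13.39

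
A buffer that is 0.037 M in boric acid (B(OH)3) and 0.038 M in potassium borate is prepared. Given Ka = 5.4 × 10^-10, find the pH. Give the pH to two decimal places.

pKa = −log(5.4 × 10^-10) = 9.268
Henderson–Hasselbalch: pH = pKa + log([B(OH)4-]/[B(OH)3]) = 9.268 + log(0.038/0.037)
pH = 9.268 + (+0.012) = 9.28

pH = 9.28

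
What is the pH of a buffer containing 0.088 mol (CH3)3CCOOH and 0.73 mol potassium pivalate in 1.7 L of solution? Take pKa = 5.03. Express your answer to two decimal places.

Using pH = pKa + log([base]/[acid]) with [base]/[acid] = 0.73/0.088:
pH = 5.03 + (+0.919) = 5.95

pH = 5.95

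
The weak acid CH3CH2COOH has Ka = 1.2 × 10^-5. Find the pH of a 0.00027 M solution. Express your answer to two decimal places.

CH3CH2COOH ⇌ CH3CH2COO- + H+
From the ICE table, Ka = x²/(0.00027 − x) = 1.2 × 10^-5.
Here C₀/Ka ≈ 22.5, so the small-x approximation fails. Use the quadratic:
x = (−Ka + √(Ka² + 4·Ka·C₀))/2 = 5.12 × 10^-5 M
pH = −log(5.12 × 10^-5) = 4.29

pH = 4.29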